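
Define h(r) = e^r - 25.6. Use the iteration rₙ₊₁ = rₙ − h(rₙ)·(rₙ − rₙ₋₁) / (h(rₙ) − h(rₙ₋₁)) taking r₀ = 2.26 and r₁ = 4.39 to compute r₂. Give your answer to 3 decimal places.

2.740

h(2.26) = -16.01691, h(4.39) = 55.04042
r₂ = 4.39000 − 55.04042·(4.39000 − 2.26000) / (55.04042 − (-16.01691)) = 4.39000 − (117.23609)/(71.05733) = 2.74012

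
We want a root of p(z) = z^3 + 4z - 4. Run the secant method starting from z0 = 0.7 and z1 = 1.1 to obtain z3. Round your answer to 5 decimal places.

p(0.7) = -0.8570000, p(1.1) = 1.7310000
z2 = 1.1000000 − 1.7310000·(1.1000000 − 0.7000000) / (1.7310000 − (-0.8570000)) = 1.1000000 − (0.6924000)/(2.5880000) = 0.8324575
p(0.8324575) = -0.0932891
z3 = 0.8324575 − (-0.0932891)·(0.8324575 − 1.1000000) / (-0.0932891 − 1.7310000) = 0.8324575 − (0.0249588)/(-1.8242891) = 0.8461389

0.84614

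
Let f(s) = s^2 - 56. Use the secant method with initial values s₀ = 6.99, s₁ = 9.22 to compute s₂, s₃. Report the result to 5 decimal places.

7.43046, 7.47780

f(6.99) = -7.1399000, f(9.22) = 29.0084000
s₂ = 9.2200000 − 29.0084000·(9.2200000 − 6.9900000) / (29.0084000 − (-7.1399000)) = 9.2200000 − (64.6887320)/(36.1483000) = 7.4304627
f(7.4304627) = -0.7882244
s₃ = 7.4304627 − (-0.7882244)·(7.4304627 − 9.2200000) / (-0.7882244 − 29.0084000) = 7.4304627 − (1.4105570)/(-29.7966244) = 7.4778022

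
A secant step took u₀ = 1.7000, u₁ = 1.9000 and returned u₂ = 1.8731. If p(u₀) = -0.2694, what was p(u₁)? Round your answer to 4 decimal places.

The secant line through (1.7000, -0.2694) and (1.9000, p(u₁)) crosses zero at u₂ = 1.8731.
So (1.7000, -0.2694), (1.9000, p(u₁)), (1.8731, 0) are collinear:
p(u₁) = -0.2694 · (1.9000 − 1.8731) / (1.7000 − 1.8731) = -0.2694 · (0.026900)/(-0.173100) = 0.041865

0.0419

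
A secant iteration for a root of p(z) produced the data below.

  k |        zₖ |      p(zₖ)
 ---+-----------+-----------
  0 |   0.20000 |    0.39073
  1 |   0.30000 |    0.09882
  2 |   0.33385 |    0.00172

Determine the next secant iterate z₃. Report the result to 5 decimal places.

0.33445

z₃ = 0.33385 − 0.00172·(0.33385 − 0.30000) / (0.00172 − 0.09882)
   = 0.33385 − (0.0000582)/(-0.0971000) = 0.3344496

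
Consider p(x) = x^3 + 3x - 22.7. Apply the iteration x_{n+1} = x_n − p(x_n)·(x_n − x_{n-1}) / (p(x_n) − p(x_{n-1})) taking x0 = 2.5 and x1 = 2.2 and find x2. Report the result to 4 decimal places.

2.4783

p(2.5) = 0.425000, p(2.2) = -5.452000
x2 = 2.200000 − (-5.452000)·(2.200000 − 2.500000) / (-5.452000 − 0.425000) = 2.200000 − (1.635600)/(-5.877000) = 2.478305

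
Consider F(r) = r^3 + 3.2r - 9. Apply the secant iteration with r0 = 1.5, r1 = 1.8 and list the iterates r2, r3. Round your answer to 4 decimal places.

F(1.5) = -0.825000, F(1.8) = 2.592000
r2 = 1.800000 − 2.592000·(1.800000 − 1.500000) / (2.592000 − (-0.825000)) = 1.800000 − (0.777600)/(3.417000) = 1.572432
F(1.572432) = -0.080313
r3 = 1.572432 − (-0.080313)·(1.572432 − 1.800000) / (-0.080313 − 2.592000) = 1.572432 − (0.018277)/(-2.672313) = 1.579271

1.5724, 1.5793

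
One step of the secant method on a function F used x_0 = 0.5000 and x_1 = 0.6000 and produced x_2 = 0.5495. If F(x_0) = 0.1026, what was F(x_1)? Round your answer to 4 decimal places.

The secant line through (0.5000, 0.1026) and (0.6000, F(x_1)) crosses zero at x_2 = 0.5495.
So (0.5000, 0.1026), (0.6000, F(x_1)), (0.5495, 0) are collinear:
F(x_1) = 0.1026 · (0.6000 − 0.5495) / (0.5000 − 0.5495) = 0.1026 · (0.050500)/(-0.049500) = -0.104673

-0.1047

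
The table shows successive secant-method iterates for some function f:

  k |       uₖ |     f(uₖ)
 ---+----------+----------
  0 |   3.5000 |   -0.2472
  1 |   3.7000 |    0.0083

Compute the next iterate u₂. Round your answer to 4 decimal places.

3.6935

u₂ = 3.7000 − 0.0083·(3.7000 − 3.5000) / (0.0083 − (-0.2472))
   = 3.7000 − (0.001660)/(0.255500) = 3.693503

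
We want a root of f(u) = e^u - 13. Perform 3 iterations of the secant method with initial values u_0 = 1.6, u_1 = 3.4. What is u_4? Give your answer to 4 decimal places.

2.5956

f(1.6) = -8.046968, f(3.4) = 16.964100
u_2 = 3.400000 − 16.964100·(3.400000 − 1.600000) / (16.964100 − (-8.046968)) = 3.400000 − (30.535380)/(25.011068) = 2.179125
f(2.179125) = -4.161428
u_3 = 2.179125 − (-4.161428)·(2.179125 − 3.400000) / (-4.161428 − 16.964100) = 2.179125 − (5.080583)/(-21.125528) = 2.419620
f(2.419620) = -1.758411
u_4 = 2.419620 − (-1.758411)·(2.419620 − 2.179125) / (-1.758411 − (-4.161428)) = 2.419620 − (-0.422889)/(2.403018) = 2.595603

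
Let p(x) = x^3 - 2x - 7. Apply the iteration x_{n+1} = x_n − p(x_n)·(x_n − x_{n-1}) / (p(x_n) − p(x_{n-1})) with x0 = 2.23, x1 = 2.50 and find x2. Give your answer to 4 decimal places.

p(2.23) = -0.370433, p(2.50) = 3.625000
x2 = 2.500000 − 3.625000·(2.500000 − 2.230000) / (3.625000 − (-0.370433)) = 2.500000 − (0.978750)/(3.995433) = 2.255033

2.2550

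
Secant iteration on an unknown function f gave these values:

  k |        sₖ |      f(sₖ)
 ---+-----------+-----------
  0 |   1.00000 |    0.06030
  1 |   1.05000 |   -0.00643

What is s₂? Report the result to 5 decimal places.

1.04518

s₂ = 1.05000 − (-0.00643)·(1.05000 − 1.00000) / (-0.00643 − 0.06030)
   = 1.05000 − (-0.0003215)/(-0.0667300) = 1.0451821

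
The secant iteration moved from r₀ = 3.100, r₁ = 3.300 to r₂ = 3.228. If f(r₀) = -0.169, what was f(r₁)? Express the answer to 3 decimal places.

0.095

The secant line through (3.100, -0.169) and (3.300, f(r₁)) crosses zero at r₂ = 3.228.
So (3.100, -0.169), (3.300, f(r₁)), (3.228, 0) are collinear:
f(r₁) = -0.169 · (3.300 − 3.228) / (3.100 − 3.228) = -0.169 · (0.07200)/(-0.12800) = 0.09506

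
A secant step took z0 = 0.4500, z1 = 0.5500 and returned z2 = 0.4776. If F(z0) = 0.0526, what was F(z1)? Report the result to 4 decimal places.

-0.1380

The secant line through (0.4500, 0.0526) and (0.5500, F(z1)) crosses zero at z2 = 0.4776.
So (0.4500, 0.0526), (0.5500, F(z1)), (0.4776, 0) are collinear:
F(z1) = 0.0526 · (0.5500 − 0.4776) / (0.4500 − 0.4776) = 0.0526 · (0.072400)/(-0.027600) = -0.137980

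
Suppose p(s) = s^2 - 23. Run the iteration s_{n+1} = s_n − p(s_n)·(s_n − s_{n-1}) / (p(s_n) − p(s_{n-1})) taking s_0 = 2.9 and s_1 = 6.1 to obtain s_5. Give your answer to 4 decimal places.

4.7958

p(2.9) = -14.590000, p(6.1) = 14.210000
s_2 = 6.100000 − 14.210000·(6.100000 − 2.900000) / (14.210000 − (-14.590000)) = 6.100000 − (45.472000)/(28.800000) = 4.521111
p(4.521111) = -2.559554
s_3 = 4.521111 − (-2.559554)·(4.521111 − 6.100000) / (-2.559554 − 14.210000) = 4.521111 − (4.041252)/(-16.769554) = 4.762099
p(4.762099) = -0.322417
s_4 = 4.762099 − (-0.322417)·(4.762099 − 4.521111) / (-0.322417 − (-2.559554)) = 4.762099 − (-0.077699)/(2.237137) = 4.796830
p(4.796830) = 0.009576
s_5 = 4.796830 − 0.009576·(4.796830 − 4.762099) / (0.009576 − (-0.322417)) = 4.796830 − (0.000333)/(0.331993) = 4.795828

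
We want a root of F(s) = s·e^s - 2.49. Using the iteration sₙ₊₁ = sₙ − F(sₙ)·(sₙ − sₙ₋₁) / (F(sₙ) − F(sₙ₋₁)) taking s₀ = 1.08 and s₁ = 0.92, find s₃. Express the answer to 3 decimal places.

F(1.08) = 0.69025, F(0.92) = -0.18145
s₂ = 0.92000 − (-0.18145)·(0.92000 − 1.08000) / (-0.18145 − 0.69025) = 0.92000 − (0.02903)/(-0.87171) = 0.95331
F(0.95331) = -0.01687
s₃ = 0.95331 − (-0.01687)·(0.95331 − 0.92000) / (-0.01687 − (-0.18145)) = 0.95331 − (-0.00056)/(0.16458) = 0.95672

0.957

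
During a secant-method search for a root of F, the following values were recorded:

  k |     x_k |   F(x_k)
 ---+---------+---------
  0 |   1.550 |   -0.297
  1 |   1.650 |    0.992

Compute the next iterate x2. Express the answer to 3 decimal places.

x2 = 1.650 − 0.992·(1.650 − 1.550) / (0.992 − (-0.297))
   = 1.650 − (0.09920)/(1.28900) = 1.57304

1.573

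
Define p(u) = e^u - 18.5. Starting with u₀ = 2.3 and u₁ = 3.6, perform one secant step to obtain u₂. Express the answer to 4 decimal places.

p(2.3) = -8.525818, p(3.6) = 18.098234
u₂ = 3.600000 − 18.098234·(3.600000 − 2.300000) / (18.098234 − (-8.525818)) = 3.600000 − (23.527705)/(26.624052) = 2.716299

2.7163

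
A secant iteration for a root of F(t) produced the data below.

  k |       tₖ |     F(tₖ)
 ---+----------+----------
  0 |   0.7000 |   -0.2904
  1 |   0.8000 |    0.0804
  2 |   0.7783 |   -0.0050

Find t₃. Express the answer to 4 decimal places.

t₃ = 0.7783 − (-0.0050)·(0.7783 − 0.8000) / (-0.0050 − 0.0804)
   = 0.7783 − (0.000109)/(-0.085400) = 0.779570

0.7796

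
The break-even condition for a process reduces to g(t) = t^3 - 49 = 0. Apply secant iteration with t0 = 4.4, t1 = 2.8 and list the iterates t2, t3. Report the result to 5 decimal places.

3.48441, 3.70956

g(4.4) = 36.1840000, g(2.8) = -27.0480000
t2 = 2.8000000 − (-27.0480000)·(2.8000000 − 4.4000000) / (-27.0480000 − 36.1840000) = 2.8000000 − (43.2768000)/(-63.2320000) = 3.4844130
g(3.4844130) = -6.6952766
t3 = 3.4844130 − (-6.6952766)·(3.4844130 − 2.8000000) / (-6.6952766 − (-27.0480000)) = 3.4844130 − (-4.5823341)/(20.3527234) = 3.7095589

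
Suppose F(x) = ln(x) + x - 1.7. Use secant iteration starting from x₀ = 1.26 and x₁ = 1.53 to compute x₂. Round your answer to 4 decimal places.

1.3815

F(1.26) = -0.208888, F(1.53) = 0.255268
x₂ = 1.530000 − 0.255268·(1.530000 − 1.260000) / (0.255268 − (-0.208888)) = 1.530000 − (0.068922)/(0.464156) = 1.381511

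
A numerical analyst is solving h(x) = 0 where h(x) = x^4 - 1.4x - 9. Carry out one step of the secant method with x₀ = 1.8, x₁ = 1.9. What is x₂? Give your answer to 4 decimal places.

h(1.8) = -1.022400, h(1.9) = 1.372100
x₂ = 1.900000 − 1.372100·(1.900000 − 1.800000) / (1.372100 − (-1.022400)) = 1.900000 − (0.137210)/(2.394500) = 1.842698

1.8427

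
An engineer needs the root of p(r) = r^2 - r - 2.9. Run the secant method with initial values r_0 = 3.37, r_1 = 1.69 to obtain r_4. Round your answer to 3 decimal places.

2.273

p(3.37) = 5.08690, p(1.69) = -1.73390
r_2 = 1.69000 − (-1.73390)·(1.69000 − 3.37000) / (-1.73390 − 5.08690) = 1.69000 − (2.91295)/(-6.82080) = 2.11707
p(2.11707) = -0.53509
r_3 = 2.11707 − (-0.53509)·(2.11707 − 1.69000) / (-0.53509 − (-1.73390)) = 2.11707 − (-0.22852)/(1.19881) = 2.30769
p(2.30769) = 0.11775
r_4 = 2.30769 − 0.11775·(2.30769 − 2.11707) / (0.11775 − (-0.53509)) = 2.30769 − (0.02244)/(0.65283) = 2.27331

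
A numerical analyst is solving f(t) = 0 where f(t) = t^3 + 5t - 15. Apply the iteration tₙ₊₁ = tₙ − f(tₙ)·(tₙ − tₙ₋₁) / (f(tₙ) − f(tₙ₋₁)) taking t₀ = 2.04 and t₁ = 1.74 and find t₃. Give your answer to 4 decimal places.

1.8115

f(2.04) = 3.689664, f(1.74) = -1.031976
t₂ = 1.740000 − (-1.031976)·(1.740000 − 2.040000) / (-1.031976 − 3.689664) = 1.740000 − (0.309593)/(-4.721640) = 1.805569
f(1.805569) = -0.085858
t₃ = 1.805569 − (-0.085858)·(1.805569 − 1.740000) / (-0.085858 − (-1.031976)) = 1.805569 − (-0.005630)/(0.946118) = 1.811519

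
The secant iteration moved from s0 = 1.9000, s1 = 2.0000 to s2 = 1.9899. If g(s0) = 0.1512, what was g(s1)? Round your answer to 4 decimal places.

-0.0170

The secant line through (1.9000, 0.1512) and (2.0000, g(s1)) crosses zero at s2 = 1.9899.
So (1.9000, 0.1512), (2.0000, g(s1)), (1.9899, 0) are collinear:
g(s1) = 0.1512 · (2.0000 − 1.9899) / (1.9000 − 1.9899) = 0.1512 · (0.010100)/(-0.089900) = -0.016987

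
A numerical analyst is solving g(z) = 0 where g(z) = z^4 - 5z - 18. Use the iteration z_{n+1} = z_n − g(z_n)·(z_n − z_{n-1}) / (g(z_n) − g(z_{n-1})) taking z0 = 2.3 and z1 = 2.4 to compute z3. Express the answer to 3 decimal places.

g(2.3) = -1.51590, g(2.4) = 3.17760
z2 = 2.40000 − 3.17760·(2.40000 − 2.30000) / (3.17760 − (-1.51590)) = 2.40000 − (0.31776)/(4.69350) = 2.33230
g(2.33230) = -0.07210
z3 = 2.33230 − (-0.07210)·(2.33230 − 2.40000) / (-0.07210 − 3.17760) = 2.33230 − (0.00488)/(-3.24970) = 2.33380

2.334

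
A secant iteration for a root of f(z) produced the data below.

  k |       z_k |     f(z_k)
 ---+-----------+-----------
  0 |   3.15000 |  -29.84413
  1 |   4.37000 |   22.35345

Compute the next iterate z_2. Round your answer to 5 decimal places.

3.84754

z_2 = 4.37000 − 22.35345·(4.37000 − 3.15000) / (22.35345 − (-29.84413))
   = 4.37000 − (27.2712090)/(52.1975800) = 3.8475388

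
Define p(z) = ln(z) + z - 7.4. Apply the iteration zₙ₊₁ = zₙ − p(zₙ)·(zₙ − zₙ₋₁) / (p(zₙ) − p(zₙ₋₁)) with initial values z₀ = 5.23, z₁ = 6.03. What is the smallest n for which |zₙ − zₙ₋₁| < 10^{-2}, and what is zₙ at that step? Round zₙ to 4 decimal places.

p(5.23) = -0.515589, p(6.03) = 0.426747
z₂ = 6.030000 − 0.426747·(0.800000)/(0.942336) = 5.667711;  |Δ| = 0.362289
p(5.667711) = 0.002497
z₃ = 5.667711 − 0.002497·(-0.362289)/(-0.424250) = 5.665579;  |Δ| = 0.002132
|z₃ − z₂| = 0.002132 < 10^{-2}

n = 3, zₙ = 5.6656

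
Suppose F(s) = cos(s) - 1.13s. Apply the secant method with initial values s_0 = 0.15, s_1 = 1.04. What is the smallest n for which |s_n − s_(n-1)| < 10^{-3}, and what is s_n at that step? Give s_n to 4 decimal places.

n = 5, s_n = 0.6852

F(0.15) = 0.819271, F(1.04) = -0.668980
s_2 = 1.040000 − (-0.668980)·(0.890000)/(-1.488251) = 0.639938;  |Δ| = 0.400062
F(0.639938) = 0.079002
s_3 = 0.639938 − 0.079002·(-0.400062)/(0.747982) = 0.682193;  |Δ| = 0.042255
F(0.682193) = 0.005314
s_4 = 0.682193 − 0.005314·(0.042255)/(-0.073688) = 0.685240;  |Δ| = 0.003047
F(0.685240) = -0.000054
s_5 = 0.685240 − (-0.000054)·(0.003047)/(-0.005368) = 0.685209;  |Δ| = 0.000031
|s_5 − s_4| = 0.000031 < 10^{-3}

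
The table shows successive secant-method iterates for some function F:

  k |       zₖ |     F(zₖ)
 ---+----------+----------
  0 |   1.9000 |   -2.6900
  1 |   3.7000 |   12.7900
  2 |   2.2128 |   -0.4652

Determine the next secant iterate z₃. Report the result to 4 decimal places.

2.2650

z₃ = 2.2128 − (-0.4652)·(2.2128 − 3.7000) / (-0.4652 − 12.7900)
   = 2.2128 − (0.691845)/(-13.255200) = 2.264994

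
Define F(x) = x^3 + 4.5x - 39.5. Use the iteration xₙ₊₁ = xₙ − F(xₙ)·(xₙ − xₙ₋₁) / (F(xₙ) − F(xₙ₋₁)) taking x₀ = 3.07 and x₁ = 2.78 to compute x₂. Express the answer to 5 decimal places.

F(3.07) = 3.2494430, F(2.78) = -5.5050480
x₂ = 2.7800000 − (-5.5050480)·(2.7800000 − 3.0700000) / (-5.5050480 − 3.2494430) = 2.7800000 − (1.5964639)/(-8.7544910) = 2.9623594

2.96236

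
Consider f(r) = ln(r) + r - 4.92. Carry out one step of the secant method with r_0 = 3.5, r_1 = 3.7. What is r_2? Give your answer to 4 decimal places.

3.6309

f(3.5) = -0.167237, f(3.7) = 0.088333
r_2 = 3.700000 − 0.088333·(3.700000 − 3.500000) / (0.088333 − (-0.167237)) = 3.700000 − (0.017667)/(0.255570) = 3.630874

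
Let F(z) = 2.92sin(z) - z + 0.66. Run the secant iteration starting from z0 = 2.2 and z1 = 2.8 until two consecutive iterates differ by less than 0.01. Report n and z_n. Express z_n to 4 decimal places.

F(2.2) = 0.820809, F(2.8) = -1.161835
z2 = 2.800000 − (-1.161835)·(0.600000)/(-1.982644) = 2.448398;  |Δ| = 0.351602
F(2.448398) = 0.077474
z3 = 2.448398 − 0.077474·(-0.351602)/(1.239309) = 2.470378;  |Δ| = 0.021980
F(2.470378) = 0.005678
z4 = 2.470378 − 0.005678·(0.021980)/(-0.071796) = 2.472117;  |Δ| = 0.001738
|z4 − z3| = 0.001738 < 0.01

n = 4, z_n = 2.4721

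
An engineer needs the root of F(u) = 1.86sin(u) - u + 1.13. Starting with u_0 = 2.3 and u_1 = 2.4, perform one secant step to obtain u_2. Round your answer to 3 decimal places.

F(2.3) = 0.21701, F(2.4) = -0.01364
u_2 = 2.40000 − (-0.01364)·(2.40000 − 2.30000) / (-0.01364 − 0.21701) = 2.40000 − (-0.00136)/(-0.23065) = 2.39409

2.394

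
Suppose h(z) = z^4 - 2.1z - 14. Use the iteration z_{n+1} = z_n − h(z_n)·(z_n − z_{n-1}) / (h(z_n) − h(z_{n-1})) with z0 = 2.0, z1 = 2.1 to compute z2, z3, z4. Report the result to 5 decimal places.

2.06794, 2.06956, 2.06960

h(2.0) = -2.2000000, h(2.1) = 1.0381000
z2 = 2.1000000 − 1.0381000·(2.1000000 − 2.0000000) / (1.0381000 − (-2.2000000)) = 2.1000000 − (0.1038100)/(3.2381000) = 2.0679411
h(2.0679411) = -0.0552478
z3 = 2.0679411 − (-0.0552478)·(2.0679411 − 2.1000000) / (-0.0552478 − 1.0381000) = 2.0679411 − (0.0017712)/(-1.0933478) = 2.0695610
h(2.0695610) = -0.0012790
z4 = 2.0695610 − (-0.0012790)·(2.0695610 − 2.0679411) / (-0.0012790 − (-0.0552478)) = 2.0695610 − (-0.0000021)/(0.0539688) = 2.0695994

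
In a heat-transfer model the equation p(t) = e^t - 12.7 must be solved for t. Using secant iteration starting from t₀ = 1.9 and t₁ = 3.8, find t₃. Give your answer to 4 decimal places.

2.3651

p(1.9) = -6.014106, p(3.8) = 32.001184
t₂ = 3.800000 − 32.001184·(3.800000 − 1.900000) / (32.001184 − (-6.014106)) = 3.800000 − (60.802251)/(38.015290) = 2.200584
p(2.200584) = -3.669711
t₃ = 2.200584 − (-3.669711)·(2.200584 − 3.800000) / (-3.669711 − 32.001184) = 2.200584 − (5.869394)/(-35.670896) = 2.365127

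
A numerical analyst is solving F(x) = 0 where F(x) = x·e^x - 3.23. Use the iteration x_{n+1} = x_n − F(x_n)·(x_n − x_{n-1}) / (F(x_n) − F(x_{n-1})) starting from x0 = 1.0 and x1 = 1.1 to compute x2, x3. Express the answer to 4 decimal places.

1.0873, 1.0881

F(1.0) = -0.511718, F(1.1) = 0.074583
x2 = 1.100000 − 0.074583·(1.100000 − 1.000000) / (0.074583 − (-0.511718)) = 1.100000 − (0.007458)/(0.586301) = 1.087279
F(1.087279) = -0.004921
x3 = 1.087279 − (-0.004921)·(1.087279 − 1.100000) / (-0.004921 − 0.074583) = 1.087279 − (0.000063)/(-0.079504) = 1.088066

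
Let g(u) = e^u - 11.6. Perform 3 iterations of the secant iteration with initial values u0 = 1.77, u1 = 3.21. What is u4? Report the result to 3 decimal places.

2.462

g(1.77) = -5.72915, g(3.21) = 13.17909
u2 = 3.21000 − 13.17909·(3.21000 − 1.77000) / (13.17909 − (-5.72915)) = 3.21000 − (18.97788)/(18.90823) = 2.20632
g(2.20632) = -2.51780
u3 = 2.20632 − (-2.51780)·(2.20632 − 3.21000) / (-2.51780 − 13.17909) = 2.20632 − (2.52708)/(-15.69689) = 2.36731
g(2.36731) = -0.93136
u4 = 2.36731 − (-0.93136)·(2.36731 − 2.20632) / (-0.93136 − (-2.51780)) = 2.36731 − (-0.14994)/(1.58644) = 2.46182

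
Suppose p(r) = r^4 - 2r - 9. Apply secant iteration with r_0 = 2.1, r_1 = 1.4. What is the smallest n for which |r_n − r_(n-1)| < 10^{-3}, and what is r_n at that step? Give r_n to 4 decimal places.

n = 6, r_n = 1.8908

p(2.1) = 6.248100, p(1.4) = -7.958400
r_2 = 1.400000 − (-7.958400)·(-0.700000)/(-14.206500) = 1.792136;  |Δ| = 0.392136
p(1.792136) = -2.268925
r_3 = 1.792136 − (-2.268925)·(0.392136)/(5.689475) = 1.948517;  |Δ| = 0.156381
p(1.948517) = 1.518043
r_4 = 1.948517 − 1.518043·(0.156381)/(3.786968) = 1.885830;  |Δ| = 0.062687
p(1.885830) = -0.123994
r_5 = 1.885830 − (-0.123994)·(-0.062687)/(-1.642037) = 1.890564;  |Δ| = 0.004734
p(1.890564) = -0.005994
r_6 = 1.890564 − (-0.005994)·(0.004734)/(0.118000) = 1.890804;  |Δ| = 0.000240
|r_6 − r_5| = 0.000240 < 10^{-3}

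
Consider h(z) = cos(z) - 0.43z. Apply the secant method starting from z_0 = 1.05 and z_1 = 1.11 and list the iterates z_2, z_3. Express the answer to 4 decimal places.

1.0851, 1.0853

h(1.05) = 0.046071, h(1.11) = -0.032638
z_2 = 1.110000 − (-0.032638)·(1.110000 − 1.050000) / (-0.032638 − 0.046071) = 1.110000 − (-0.001958)/(-0.078710) = 1.085120
h(1.085120) = 0.000205
z_3 = 1.085120 − 0.000205·(1.085120 − 1.110000) / (0.000205 − (-0.032638)) = 1.085120 − (-0.000005)/(0.032844) = 1.085275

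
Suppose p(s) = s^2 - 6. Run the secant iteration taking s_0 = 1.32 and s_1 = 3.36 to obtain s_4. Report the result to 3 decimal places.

p(1.32) = -4.25760, p(3.36) = 5.28960
s_2 = 3.36000 − 5.28960·(3.36000 − 1.32000) / (5.28960 − (-4.25760)) = 3.36000 − (10.79078)/(9.54720) = 2.22974
p(2.22974) = -1.02824
s_3 = 2.22974 − (-1.02824)·(2.22974 − 3.36000) / (-1.02824 − 5.28960) = 2.22974 − (1.16218)/(-6.31784) = 2.41370
p(2.41370) = -0.17407
s_4 = 2.41370 − (-0.17407)·(2.41370 − 2.22974) / (-0.17407 − (-1.02824)) = 2.41370 − (-0.03202)/(0.85417) = 2.45118

2.451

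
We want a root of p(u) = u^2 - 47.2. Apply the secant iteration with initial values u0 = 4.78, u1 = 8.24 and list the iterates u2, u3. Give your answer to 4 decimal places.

p(4.78) = -24.351600, p(8.24) = 20.697600
u2 = 8.240000 − 20.697600·(8.240000 − 4.780000) / (20.697600 − (-24.351600)) = 8.240000 − (71.613696)/(45.049200) = 6.650323
p(6.650323) = -2.973210
u3 = 6.650323 − (-2.973210)·(6.650323 − 8.240000) / (-2.973210 − 20.697600) = 6.650323 − (4.726444)/(-23.670810) = 6.849997

6.6503, 6.8500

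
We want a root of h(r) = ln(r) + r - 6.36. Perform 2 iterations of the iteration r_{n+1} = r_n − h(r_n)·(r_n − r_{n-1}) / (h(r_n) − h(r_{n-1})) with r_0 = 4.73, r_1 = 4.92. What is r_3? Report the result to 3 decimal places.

h(4.73) = -0.07607, h(4.92) = 0.15331
r_2 = 4.92000 − 0.15331·(4.92000 − 4.73000) / (0.15331 − (-0.07607)) = 4.92000 − (0.02913)/(0.22938) = 4.79301
h(4.79301) = 0.00017
r_3 = 4.79301 − 0.00017·(4.79301 − 4.92000) / (0.00017 − 0.15331) = 4.79301 − (-0.00002)/(-0.15314) = 4.79287

4.793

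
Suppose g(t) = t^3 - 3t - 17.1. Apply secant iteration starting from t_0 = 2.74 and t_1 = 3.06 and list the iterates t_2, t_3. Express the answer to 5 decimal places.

g(2.74) = -4.7491760, g(3.06) = 2.3726160
t_2 = 3.0600000 − 2.3726160·(3.0600000 − 2.7400000) / (2.3726160 − (-4.7491760)) = 3.0600000 − (0.7592371)/(7.1217920) = 2.9533924
g(2.9533924) = -0.1991331
t_3 = 2.9533924 − (-0.1991331)·(2.9533924 − 3.0600000) / (-0.1991331 − 2.3726160) = 2.9533924 − (0.0212291)/(-2.5717491) = 2.9616471

2.95339, 2.96165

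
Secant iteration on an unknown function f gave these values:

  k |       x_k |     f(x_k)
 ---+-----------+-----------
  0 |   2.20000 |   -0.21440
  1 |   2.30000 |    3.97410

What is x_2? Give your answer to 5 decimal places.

2.20512

x_2 = 2.30000 − 3.97410·(2.30000 − 2.20000) / (3.97410 − (-0.21440))
   = 2.30000 − (0.3974100)/(4.1885000) = 2.2051188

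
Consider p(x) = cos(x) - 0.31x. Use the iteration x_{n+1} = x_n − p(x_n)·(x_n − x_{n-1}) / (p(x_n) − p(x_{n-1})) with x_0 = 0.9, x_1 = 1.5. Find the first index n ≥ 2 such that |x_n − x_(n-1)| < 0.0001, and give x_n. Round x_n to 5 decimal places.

p(0.9) = 0.3426100, p(1.5) = -0.3942628
x_2 = 1.5000000 − (-0.3942628)·(0.6000000)/(-0.7368728) = 1.1789708;  |Δ| = 0.3210292
p(1.1789708) = 0.0163953
x_3 = 1.1789708 − 0.0163953·(-0.3210292)/(0.4106581) = 1.1917877;  |Δ| = 0.0128169
p(1.1917877) = 0.0005454
x_4 = 1.1917877 − 0.0005454·(0.0128169)/(-0.0158498) = 1.1922288;  |Δ| = 0.0004411
p(1.1922288) = -0.0000011
x_5 = 1.1922288 − (-0.0000011)·(0.0004411)/(-0.0005465) = 1.1922279;  |Δ| = 0.0000009
|x_5 − x_4| = 0.0000009 < 0.0001

n = 5, x_n = 1.19223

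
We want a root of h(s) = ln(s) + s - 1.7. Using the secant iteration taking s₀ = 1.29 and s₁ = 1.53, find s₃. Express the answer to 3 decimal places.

h(1.29) = -0.15536, h(1.53) = 0.25527
s₂ = 1.53000 − 0.25527·(1.53000 − 1.29000) / (0.25527 − (-0.15536)) = 1.53000 − (0.06126)/(0.41063) = 1.38080
h(1.38080) = 0.00347
s₃ = 1.38080 − 0.00347·(1.38080 − 1.53000) / (0.00347 − 0.25527) = 1.38080 − (-0.00052)/(-0.25180) = 1.37875

1.379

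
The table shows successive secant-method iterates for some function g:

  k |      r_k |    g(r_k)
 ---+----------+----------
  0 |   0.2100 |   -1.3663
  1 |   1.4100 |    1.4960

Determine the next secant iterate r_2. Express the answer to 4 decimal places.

r_2 = 1.4100 − 1.4960·(1.4100 − 0.2100) / (1.4960 − (-1.3663))
   = 1.4100 − (1.795200)/(2.862300) = 0.782812

0.7828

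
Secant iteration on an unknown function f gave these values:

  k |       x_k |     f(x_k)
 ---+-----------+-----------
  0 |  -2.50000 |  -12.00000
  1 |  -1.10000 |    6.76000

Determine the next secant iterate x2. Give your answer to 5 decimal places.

-1.60448

x2 = -1.10000 − 6.76000·(-1.10000 − (-2.50000)) / (6.76000 − (-12.00000))
   = -1.10000 − (9.4640000)/(18.7600000) = -1.6044776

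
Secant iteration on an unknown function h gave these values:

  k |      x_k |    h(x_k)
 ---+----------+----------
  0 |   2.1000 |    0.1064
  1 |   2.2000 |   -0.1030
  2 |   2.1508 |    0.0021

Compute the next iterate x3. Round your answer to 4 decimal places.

2.1518

x3 = 2.1508 − 0.0021·(2.1508 − 2.2000) / (0.0021 − (-0.1030))
   = 2.1508 − (-0.000103)/(0.105100) = 2.151783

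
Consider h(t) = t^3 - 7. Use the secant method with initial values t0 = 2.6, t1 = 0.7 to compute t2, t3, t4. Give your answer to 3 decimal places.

1.434, 2.575, 1.761

h(2.6) = 10.57600, h(0.7) = -6.65700
t2 = 0.70000 − (-6.65700)·(0.70000 − 2.60000) / (-6.65700 − 10.57600) = 0.70000 − (12.64830)/(-17.23300) = 1.43396
h(1.43396) = -4.05144
t3 = 1.43396 − (-4.05144)·(1.43396 − 0.70000) / (-4.05144 − (-6.65700)) = 1.43396 − (-2.97359)/(2.60556) = 2.57521
h(2.57521) = 10.07799
t4 = 2.57521 − 10.07799·(2.57521 − 1.43396) / (10.07799 − (-4.05144)) = 2.57521 − (11.50151)/(14.12944) = 1.76120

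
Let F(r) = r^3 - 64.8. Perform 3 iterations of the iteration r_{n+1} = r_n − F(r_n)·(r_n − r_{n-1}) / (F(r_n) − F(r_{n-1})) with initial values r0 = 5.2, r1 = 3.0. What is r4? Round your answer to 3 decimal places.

4.010

F(5.2) = 75.80800, F(3.0) = -37.80000
r2 = 3.00000 − (-37.80000)·(3.00000 − 5.20000) / (-37.80000 − 75.80800) = 3.00000 − (83.16000)/(-113.60800) = 3.73199
F(3.73199) = -12.82175
r3 = 3.73199 − (-12.82175)·(3.73199 − 3.00000) / (-12.82175 − (-37.80000)) = 3.73199 − (-9.38540)/(24.97825) = 4.10773
F(4.10773) = 4.51174
r4 = 4.10773 − 4.51174·(4.10773 − 3.73199) / (4.51174 − (-12.82175)) = 4.10773 − (1.69526)/(17.33349) = 4.00993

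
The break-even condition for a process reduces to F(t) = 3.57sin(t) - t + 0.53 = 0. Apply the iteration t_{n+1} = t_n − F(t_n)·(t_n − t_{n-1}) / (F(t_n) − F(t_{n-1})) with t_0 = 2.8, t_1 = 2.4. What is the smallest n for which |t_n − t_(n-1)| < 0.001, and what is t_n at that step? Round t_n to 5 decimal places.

n = 4, t_n = 2.54265

F(2.8) = -1.0740923, F(2.4) = 0.5414036
t_2 = 2.4000000 − 0.5414036·(-0.4000000)/(1.6154959) = 2.5340526;  |Δ| = 0.1340526
F(2.5340526) = 0.0338799
t_3 = 2.5340526 − 0.0338799·(0.1340526)/(-0.5075237) = 2.5430013;  |Δ| = 0.0089487
F(2.5430013) = -0.0013803
t_4 = 2.5430013 − (-0.0013803)·(0.0089487)/(-0.0352602) = 2.5426510;  |Δ| = 0.0003503
|t_4 − t_3| = 0.0003503 < 0.001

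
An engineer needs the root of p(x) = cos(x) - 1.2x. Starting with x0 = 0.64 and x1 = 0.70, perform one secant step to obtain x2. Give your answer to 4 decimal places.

p(0.64) = 0.034096, p(0.70) = -0.075158
x2 = 0.700000 − (-0.075158)·(0.700000 − 0.640000) / (-0.075158 − 0.034096) = 0.700000 − (-0.004509)/(-0.109254) = 0.658725

0.6587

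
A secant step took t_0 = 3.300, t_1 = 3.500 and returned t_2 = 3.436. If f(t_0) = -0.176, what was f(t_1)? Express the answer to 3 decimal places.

0.083

The secant line through (3.300, -0.176) and (3.500, f(t_1)) crosses zero at t_2 = 3.436.
So (3.300, -0.176), (3.500, f(t_1)), (3.436, 0) are collinear:
f(t_1) = -0.176 · (3.500 − 3.436) / (3.300 − 3.436) = -0.176 · (0.06400)/(-0.13600) = 0.08282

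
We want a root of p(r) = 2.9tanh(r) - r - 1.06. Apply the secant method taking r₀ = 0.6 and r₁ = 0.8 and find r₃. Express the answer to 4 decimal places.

0.7070

p(0.6) = -0.102556, p(0.8) = 0.065707
r₂ = 0.800000 − 0.065707·(0.800000 − 0.600000) / (0.065707 − (-0.102556)) = 0.800000 − (0.013141)/(0.168263) = 0.721900
p(0.721900) = 0.010546
r₃ = 0.721900 − 0.010546·(0.721900 − 0.800000) / (0.010546 − 0.065707) = 0.721900 − (-0.000824)/(-0.055161) = 0.706968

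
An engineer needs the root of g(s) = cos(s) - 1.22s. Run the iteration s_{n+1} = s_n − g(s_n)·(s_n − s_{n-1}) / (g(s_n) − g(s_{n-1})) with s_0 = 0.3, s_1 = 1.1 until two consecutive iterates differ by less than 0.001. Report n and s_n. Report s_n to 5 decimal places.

g(0.3) = 0.5893365, g(1.1) = -0.8884039
s_2 = 1.1000000 − (-0.8884039)·(0.8000000)/(-1.4777404) = 0.6190474;  |Δ| = 0.4809526
g(0.6190474) = 0.0591938
s_3 = 0.6190474 − 0.0591938·(-0.4809526)/(0.9475977) = 0.6490912;  |Δ| = 0.0300438
g(0.6490912) = 0.0047423
s_4 = 0.6490912 − 0.0047423·(0.0300438)/(-0.0544515) = 0.6517077;  |Δ| = 0.0026166
g(0.6517077) = -0.0000343
s_5 = 0.6517077 − (-0.0000343)·(0.0026166)/(-0.0047766) = 0.6516889;  |Δ| = 0.0000188
|s_5 − s_4| = 0.0000188 < 0.001

n = 5, s_n = 0.65169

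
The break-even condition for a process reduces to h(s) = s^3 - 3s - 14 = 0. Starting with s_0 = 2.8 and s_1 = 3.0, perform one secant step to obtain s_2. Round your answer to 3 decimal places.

h(2.8) = -0.44800, h(3.0) = 4.00000
s_2 = 3.00000 − 4.00000·(3.00000 − 2.80000) / (4.00000 − (-0.44800)) = 3.00000 − (0.80000)/(4.44800) = 2.82014

2.820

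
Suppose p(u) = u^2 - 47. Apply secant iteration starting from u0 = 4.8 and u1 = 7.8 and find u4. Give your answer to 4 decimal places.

6.8558

p(4.8) = -23.960000, p(7.8) = 13.840000
u2 = 7.800000 − 13.840000·(7.800000 − 4.800000) / (13.840000 − (-23.960000)) = 7.800000 − (41.520000)/(37.800000) = 6.701587
p(6.701587) = -2.088728
u3 = 6.701587 − (-2.088728)·(6.701587 − 7.800000) / (-2.088728 − 13.840000) = 6.701587 − (2.294285)/(-15.928728) = 6.845622
p(6.845622) = -0.137463
u4 = 6.845622 − (-0.137463)·(6.845622 − 6.701587) / (-0.137463 − (-2.088728)) = 6.845622 − (-0.019799)/(1.951264) = 6.855769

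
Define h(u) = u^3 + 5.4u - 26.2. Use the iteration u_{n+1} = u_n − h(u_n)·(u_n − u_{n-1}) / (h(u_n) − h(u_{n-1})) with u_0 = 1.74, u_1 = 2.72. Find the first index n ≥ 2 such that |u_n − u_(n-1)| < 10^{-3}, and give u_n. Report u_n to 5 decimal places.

h(1.74) = -11.5359760, h(2.72) = 8.6116480
u_2 = 2.7200000 − 8.6116480·(0.9800000)/(20.1476240) = 2.3011211;  |Δ| = 0.4188789
h(2.3011211) = -1.5891460
u_3 = 2.3011211 − (-1.5891460)·(-0.4188789)/(-10.2007940) = 2.3663768;  |Δ| = 0.0652557
h(2.3663768) = -0.1704734
u_4 = 2.3663768 − (-0.1704734)·(0.0652557)/(1.4186727) = 2.3742181;  |Δ| = 0.0078414
h(2.3742181) = 0.0040362
u_5 = 2.3742181 − 0.0040362·(0.0078414)/(0.1745095) = 2.3740368;  |Δ| = 0.0001814
|u_5 − u_4| = 0.0001814 < 10^{-3}

n = 5, u_n = 2.37404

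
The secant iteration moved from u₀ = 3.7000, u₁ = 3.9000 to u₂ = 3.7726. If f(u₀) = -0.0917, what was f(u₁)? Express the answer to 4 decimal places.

0.1609

The secant line through (3.7000, -0.0917) and (3.9000, f(u₁)) crosses zero at u₂ = 3.7726.
So (3.7000, -0.0917), (3.9000, f(u₁)), (3.7726, 0) are collinear:
f(u₁) = -0.0917 · (3.9000 − 3.7726) / (3.7000 − 3.7726) = -0.0917 · (0.127400)/(-0.072600) = 0.160917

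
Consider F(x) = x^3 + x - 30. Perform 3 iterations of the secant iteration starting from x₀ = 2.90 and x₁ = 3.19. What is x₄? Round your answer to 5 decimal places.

3.00000

F(2.90) = -2.7110000, F(3.19) = 5.6517590
x₂ = 3.1900000 − 5.6517590·(3.1900000 − 2.9000000) / (5.6517590 − (-2.7110000)) = 3.1900000 − (1.6390101)/(8.3627590) = 2.9940108
F(2.9940108) = -0.1673739
x₃ = 2.9940108 − (-0.1673739)·(2.9940108 − 3.1900000) / (-0.1673739 − 5.6517590) = 2.9940108 − (0.0328035)/(-5.8191329) = 2.9996480
F(2.9996480) = -0.0098545
x₄ = 2.9996480 − (-0.0098545)·(2.9996480 − 2.9940108) / (-0.0098545 − (-0.1673739)) = 2.9996480 − (-0.0000556)/(0.1575194) = 3.0000007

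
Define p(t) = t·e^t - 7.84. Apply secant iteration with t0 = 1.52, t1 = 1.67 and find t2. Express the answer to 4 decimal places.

1.5895

p(1.52) = -0.890218, p(1.67) = 1.031320
t2 = 1.670000 − 1.031320·(1.670000 − 1.520000) / (1.031320 − (-0.890218)) = 1.670000 − (0.154698)/(1.921538) = 1.589493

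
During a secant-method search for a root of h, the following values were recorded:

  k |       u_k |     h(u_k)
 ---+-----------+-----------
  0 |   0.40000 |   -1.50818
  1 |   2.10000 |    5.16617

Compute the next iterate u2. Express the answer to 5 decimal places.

0.78414

u2 = 2.10000 − 5.16617·(2.10000 − 0.40000) / (5.16617 − (-1.50818))
   = 2.10000 − (8.7824890)/(6.6743500) = 0.7841432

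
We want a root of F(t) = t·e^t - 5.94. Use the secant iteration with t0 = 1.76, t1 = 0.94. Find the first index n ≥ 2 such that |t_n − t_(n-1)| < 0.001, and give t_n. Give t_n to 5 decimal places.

F(1.76) = 4.2898898, F(0.94) = -3.5336175
t2 = 0.9400000 − (-3.5336175)·(-0.8200000)/(-7.8235073) = 1.3103667;  |Δ| = 0.3703667
F(1.3103667) = -1.0817725
t3 = 1.3103667 − (-1.0817725)·(0.3703667)/(2.4518450) = 1.4737752;  |Δ| = 0.1634086
F(1.4737752) = 0.4940392
t4 = 1.4737752 − 0.4940392·(0.1634086)/(1.5758117) = 1.4225443;  |Δ| = 0.0512309
F(1.4225443) = -0.0397696
t5 = 1.4225443 − (-0.0397696)·(-0.0512309)/(-0.5338088) = 1.4263611;  |Δ| = 0.0038168
F(1.4263611) = -0.0013154
t6 = 1.4263611 − (-0.0013154)·(0.0038168)/(0.0384542) = 1.4264917;  |Δ| = 0.0001306
|t6 − t5| = 0.0001306 < 0.001

n = 6, t_n = 1.42649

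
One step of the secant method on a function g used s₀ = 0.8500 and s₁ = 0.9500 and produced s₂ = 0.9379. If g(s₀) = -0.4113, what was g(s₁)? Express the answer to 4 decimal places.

0.0566

The secant line through (0.8500, -0.4113) and (0.9500, g(s₁)) crosses zero at s₂ = 0.9379.
So (0.8500, -0.4113), (0.9500, g(s₁)), (0.9379, 0) are collinear:
g(s₁) = -0.4113 · (0.9500 − 0.9379) / (0.8500 − 0.9379) = -0.4113 · (0.012100)/(-0.087900) = 0.056618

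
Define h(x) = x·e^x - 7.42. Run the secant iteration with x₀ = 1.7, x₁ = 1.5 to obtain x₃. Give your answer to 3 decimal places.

h(1.7) = 1.88571, h(1.5) = -0.69747
x₂ = 1.50000 − (-0.69747)·(1.50000 − 1.70000) / (-0.69747 − 1.88571) = 1.50000 − (0.13949)/(-2.58318) = 1.55400
h(1.55400) = -0.06902
x₃ = 1.55400 − (-0.06902)·(1.55400 − 1.50000) / (-0.06902 − (-0.69747)) = 1.55400 − (-0.00373)/(0.62844) = 1.55993

1.560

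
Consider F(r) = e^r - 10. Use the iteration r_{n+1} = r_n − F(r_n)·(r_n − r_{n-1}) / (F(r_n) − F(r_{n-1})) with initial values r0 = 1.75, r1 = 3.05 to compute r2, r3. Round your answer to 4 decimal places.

2.1093, 2.2377

F(1.75) = -4.245397, F(3.05) = 11.115344
r2 = 3.050000 − 11.115344·(3.050000 − 1.750000) / (11.115344 − (-4.245397)) = 3.050000 − (14.449948)/(15.360742) = 2.109294
F(2.109294) = -1.757583
r3 = 2.109294 − (-1.757583)·(2.109294 − 3.050000) / (-1.757583 − 11.115344) = 2.109294 − (1.653370)/(-12.872927) = 2.237731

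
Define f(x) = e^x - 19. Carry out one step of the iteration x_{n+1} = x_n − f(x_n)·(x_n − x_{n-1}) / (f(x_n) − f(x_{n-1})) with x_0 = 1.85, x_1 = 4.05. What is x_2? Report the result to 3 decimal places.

2.395

f(1.85) = -12.64018, f(4.05) = 38.39746
x_2 = 4.05000 − 38.39746·(4.05000 − 1.85000) / (38.39746 − (-12.64018)) = 4.05000 − (84.47441)/(51.03764) = 2.39486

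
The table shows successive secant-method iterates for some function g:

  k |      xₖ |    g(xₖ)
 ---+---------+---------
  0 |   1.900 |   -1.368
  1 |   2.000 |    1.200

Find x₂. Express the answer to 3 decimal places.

x₂ = 2.000 − 1.200·(2.000 − 1.900) / (1.200 − (-1.368))
   = 2.000 − (0.12000)/(2.56800) = 1.95327

1.953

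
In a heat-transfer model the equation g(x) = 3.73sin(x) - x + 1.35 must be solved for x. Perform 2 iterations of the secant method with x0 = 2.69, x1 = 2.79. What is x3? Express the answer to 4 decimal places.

g(2.69) = 0.287769, g(2.79) = -0.155412
x2 = 2.790000 − (-0.155412)·(2.790000 − 2.690000) / (-0.155412 − 0.287769) = 2.790000 − (-0.015541)/(-0.443181) = 2.754933
g(2.754933) = 0.001640
x3 = 2.754933 − 0.001640·(2.754933 − 2.790000) / (0.001640 − (-0.155412)) = 2.754933 − (-0.000058)/(0.157052) = 2.755299

2.7553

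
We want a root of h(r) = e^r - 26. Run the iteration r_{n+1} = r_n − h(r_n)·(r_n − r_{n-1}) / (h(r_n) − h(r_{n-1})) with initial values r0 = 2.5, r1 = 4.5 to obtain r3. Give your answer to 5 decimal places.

h(2.5) = -13.8175060, h(4.5) = 64.0171313
r2 = 4.5000000 − 64.0171313·(4.5000000 − 2.5000000) / (64.0171313 − (-13.8175060)) = 4.5000000 − (128.0342626)/(77.8346373) = 2.8550477
h(2.8550477) = -8.6247333
r3 = 2.8550477 − (-8.6247333)·(2.8550477 − 4.5000000) / (-8.6247333 − 64.0171313) = 2.8550477 − (14.1872746)/(-72.6418646) = 3.0503521

3.05035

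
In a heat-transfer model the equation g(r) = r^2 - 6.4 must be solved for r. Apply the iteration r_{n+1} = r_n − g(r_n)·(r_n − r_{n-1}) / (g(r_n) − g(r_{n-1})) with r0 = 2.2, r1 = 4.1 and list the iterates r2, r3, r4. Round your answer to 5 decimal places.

2.44762, 2.51011, 2.53015

g(2.2) = -1.5600000, g(4.1) = 10.4100000
r2 = 4.1000000 − 10.4100000·(4.1000000 − 2.2000000) / (10.4100000 − (-1.5600000)) = 4.1000000 − (19.7790000)/(11.9700000) = 2.4476190
g(2.4476190) = -0.4091610
r3 = 2.4476190 − (-0.4091610)·(2.4476190 − 4.1000000) / (-0.4091610 − 10.4100000) = 2.4476190 − (0.6760898)/(-10.8191610) = 2.5101091
g(2.5101091) = -0.0993524
r4 = 2.5101091 − (-0.0993524)·(2.5101091 − 2.4476190) / (-0.0993524 − (-0.4091610)) = 2.5101091 − (-0.0062085)/(0.3098086) = 2.5301490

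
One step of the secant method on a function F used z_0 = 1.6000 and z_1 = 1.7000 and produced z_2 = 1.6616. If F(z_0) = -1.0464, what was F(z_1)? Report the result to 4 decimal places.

The secant line through (1.6000, -1.0464) and (1.7000, F(z_1)) crosses zero at z_2 = 1.6616.
So (1.6000, -1.0464), (1.7000, F(z_1)), (1.6616, 0) are collinear:
F(z_1) = -1.0464 · (1.7000 − 1.6616) / (1.6000 − 1.6616) = -1.0464 · (0.038400)/(-0.061600) = 0.652301

0.6523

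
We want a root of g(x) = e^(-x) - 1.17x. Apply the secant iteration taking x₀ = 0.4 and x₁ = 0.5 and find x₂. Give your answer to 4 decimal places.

g(0.4) = 0.202320, g(0.5) = 0.021531
x₂ = 0.500000 − 0.021531·(0.500000 − 0.400000) / (0.021531 − 0.202320) = 0.500000 − (0.002153)/(-0.180789) = 0.511909

0.5119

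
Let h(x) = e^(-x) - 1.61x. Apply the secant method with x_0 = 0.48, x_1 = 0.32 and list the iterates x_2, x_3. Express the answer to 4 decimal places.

0.4125, 0.4116

h(0.48) = -0.154017, h(0.32) = 0.210949
x_2 = 0.320000 − 0.210949·(0.320000 − 0.480000) / (0.210949 − (-0.154017)) = 0.320000 − (-0.033752)/(0.364966) = 0.412480
h(0.412480) = -0.002085
x_3 = 0.412480 − (-0.002085)·(0.412480 − 0.320000) / (-0.002085 − 0.210949) = 0.412480 − (-0.000193)/(-0.213034) = 0.411574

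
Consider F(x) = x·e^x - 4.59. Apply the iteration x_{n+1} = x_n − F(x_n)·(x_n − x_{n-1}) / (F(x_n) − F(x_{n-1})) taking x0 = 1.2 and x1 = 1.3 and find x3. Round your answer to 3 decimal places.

F(1.2) = -0.60586, F(1.3) = 0.18009
x2 = 1.30000 − 0.18009·(1.30000 − 1.20000) / (0.18009 − (-0.60586)) = 1.30000 − (0.01801)/(0.78595) = 1.27709
F(1.27709) = -0.01014
x3 = 1.27709 − (-0.01014)·(1.27709 − 1.30000) / (-0.01014 − 0.18009) = 1.27709 − (0.00023)/(-0.19023) = 1.27831

1.278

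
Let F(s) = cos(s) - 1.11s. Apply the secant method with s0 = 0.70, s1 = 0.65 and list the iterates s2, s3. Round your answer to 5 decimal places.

F(0.70) = -0.0121578, F(0.65) = 0.0745838
s2 = 0.6500000 − 0.0745838·(0.6500000 − 0.7000000) / (0.0745838 − (-0.0121578)) = 0.6500000 − (-0.0037292)/(0.0867416) = 0.6929919
F(0.6929919) = 0.0001170
s3 = 0.6929919 − 0.0001170·(0.6929919 − 0.6500000) / (0.0001170 − 0.0745838) = 0.6929919 − (0.0000050)/(-0.0744668) = 0.6930595

0.69299, 0.69306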